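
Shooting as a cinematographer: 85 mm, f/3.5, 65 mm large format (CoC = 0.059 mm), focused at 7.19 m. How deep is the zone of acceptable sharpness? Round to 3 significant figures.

3.05 m

Hyperfocal distance H = f²/(N·c) + f = 85²/(3.5 × 0.059) + 85 = 7225/0.2065 + 85 ≈ 35072.9 mm ≈ 35.07 m.
Near limit Dn = s·(H − f)/(H + s − 2f) = 7190 × (35072.9 − 85) / (35072.9 + 7190 − 2 × 85) = 7190 × 34987.9 / 42092.9 ≈ 5976.4 mm.
Far limit Df = s·(H − f)/(H − s) = 7190 × (35072.9 − 85) / (35072.9 − 7190) = 7190 × 34987.9 / 27882.9 ≈ 9022.1 mm.
Depth of field = Df − Dn = 9022.1 − 5976.4 ≈ 3045.7 mm ≈ 3.05 m.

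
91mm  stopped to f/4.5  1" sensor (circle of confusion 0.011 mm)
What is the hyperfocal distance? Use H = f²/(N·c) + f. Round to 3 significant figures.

167 m

Hyperfocal distance H = f²/(N·c) + f = 91²/(4.5 × 0.011) + 91 = 8281/0.0495 + 91 ≈ 167383.9 mm ≈ 167 m.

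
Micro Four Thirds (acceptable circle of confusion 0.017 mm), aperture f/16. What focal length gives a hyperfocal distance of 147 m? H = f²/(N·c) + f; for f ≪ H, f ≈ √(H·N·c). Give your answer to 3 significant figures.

From H = f²/(N·c) + f, with f ≪ H: f ≈ √(H·N·c) = √(147000 × 16 × 0.017) = √39984 ≈ 200.0 mm.
The +f correction barely moves this — solving exactly, f² + N·c·f − N·c·H = 0 ⇒ f = (−N·c + √((N·c)² + 4·N·c·H))/2 = (−0.272 + √159936)/2 ≈ 199.82 mm, so f ≈ 200 mm.

200 mm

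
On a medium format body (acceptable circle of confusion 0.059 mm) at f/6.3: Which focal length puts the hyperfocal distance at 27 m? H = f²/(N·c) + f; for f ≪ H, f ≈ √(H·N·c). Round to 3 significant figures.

From H = f²/(N·c) + f, with f ≪ H: f ≈ √(H·N·c) = √(27000 × 6.3 × 0.059) = √10036 ≈ 100.2 mm.
The +f correction barely moves this — solving exactly, f² + N·c·f − N·c·H = 0 ⇒ f = (−N·c + √((N·c)² + 4·N·c·H))/2 = (−0.3717 + √40144)/2 ≈ 99.994 mm, so f ≈ 100 mm.

100 mm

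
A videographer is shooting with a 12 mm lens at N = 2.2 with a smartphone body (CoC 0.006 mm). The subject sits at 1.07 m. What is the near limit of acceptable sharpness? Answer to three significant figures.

0.975 m

Hyperfocal distance H = f²/(N·c) + f = 12²/(2.2 × 0.006) + 12 = 144/0.0132 + 12 ≈ 10921.1 mm ≈ 10.92 m.
Near limit Dn = s·(H − f)/(H + s − 2f) = 1070 × (10921.1 − 12) / (10921.1 + 1070 − 2 × 12) = 1070 × 10909.1 / 11967.1 ≈ 975.40 mm ≈ 0.975 m.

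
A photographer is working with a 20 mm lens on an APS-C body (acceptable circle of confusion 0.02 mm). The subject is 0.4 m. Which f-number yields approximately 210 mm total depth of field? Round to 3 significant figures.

Write h = H − f = f²/(N·c). The thin-lens limits are Dn = s·h/(h + (s−f)) and Df = s·h/(h − (s−f)), so DoF = Df − Dn = 2·s·(s−f)·h / (h² − (s−f)²).
That is a quadratic in h: DoF·h² − 2·s·(s−f)·h − DoF·(s−f)² = 0 ⇒ h = (s−f)·(s + √(s² + DoF²)) / DoF = 380 × (400 + √(400² + 210²)) / 210 = 380 × (400 + 451.774) / 210 ≈ 1541.3 mm.
Then N = f²/(c·h) = 20² / (0.02 × 1541.3) = 400 / 30.826 ≈ 13.

f/13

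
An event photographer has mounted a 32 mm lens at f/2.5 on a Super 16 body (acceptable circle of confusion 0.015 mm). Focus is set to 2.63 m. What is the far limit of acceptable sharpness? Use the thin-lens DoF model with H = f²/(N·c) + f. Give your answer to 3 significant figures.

2.91 m

Hyperfocal distance H = f²/(N·c) + f = 32²/(2.5 × 0.015) + 32 = 1024/0.0375 + 32 ≈ 27338.7 mm ≈ 27.34 m.
Far limit Df = s·(H − f)/(H − s) = 2630 × (27338.7 − 32) / (27338.7 − 2630) = 2630 × 27306.7 / 24708.7 ≈ 2906.5 mm ≈ 2.91 m.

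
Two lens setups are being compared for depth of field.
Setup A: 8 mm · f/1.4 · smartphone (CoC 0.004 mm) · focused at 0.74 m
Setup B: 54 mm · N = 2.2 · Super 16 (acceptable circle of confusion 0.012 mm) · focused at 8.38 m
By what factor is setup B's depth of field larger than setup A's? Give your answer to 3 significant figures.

13.3

Setup A: H = 8²/(1.4×0.004) + 8 ≈ 11436.6 mm; DoF = Df − Dn = 790.641 − 695.456 ≈ 95.185 mm.
Setup B: H = 54²/(2.2×0.012) + 54 ≈ 110508.5 mm; DoF = Df − Dn = 9063.2 − 7792.6 ≈ 1270.6 mm.
Ratio = 1270.6 / 95.185 ≈ 13.3.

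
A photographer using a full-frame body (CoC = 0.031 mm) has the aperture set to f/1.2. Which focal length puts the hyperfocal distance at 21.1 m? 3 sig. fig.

From H = f²/(N·c) + f, with f ≪ H: f ≈ √(H·N·c) = √(21100 × 1.2 × 0.031) = √784.92 ≈ 28.02 mm.
The +f correction barely moves this — solving exactly, f² + N·c·f − N·c·H = 0 ⇒ f = (−N·c + √((N·c)² + 4·N·c·H))/2 = (−0.0372 + √3139.7)/2 ≈ 27.998 mm, so f ≈ 28.0 mm.

28.0 mm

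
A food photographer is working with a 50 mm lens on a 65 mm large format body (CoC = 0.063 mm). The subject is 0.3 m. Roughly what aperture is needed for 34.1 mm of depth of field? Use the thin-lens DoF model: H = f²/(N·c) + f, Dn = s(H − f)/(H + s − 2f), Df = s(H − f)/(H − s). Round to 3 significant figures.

Write h = H − f = f²/(N·c). The thin-lens limits are Dn = s·h/(h + (s−f)) and Df = s·h/(h − (s−f)), so DoF = Df − Dn = 2·s·(s−f)·h / (h² − (s−f)²).
That is a quadratic in h: DoF·h² − 2·s·(s−f)·h − DoF·(s−f)² = 0 ⇒ h = (s−f)·(s + √(s² + DoF²)) / DoF = 250 × (300 + √(300² + 34.1²)) / 34.1 = 250 × (300 + 301.932) / 34.1 ≈ 4413.0 mm.
Then N = f²/(c·h) = 50² / (0.063 × 4413.0) = 2500 / 278.02 ≈ 8.99.

f/8.99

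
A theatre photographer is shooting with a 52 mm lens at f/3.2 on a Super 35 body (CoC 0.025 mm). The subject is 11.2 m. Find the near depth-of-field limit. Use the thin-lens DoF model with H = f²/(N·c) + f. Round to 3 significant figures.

8.42 m

Hyperfocal distance H = f²/(N·c) + f = 52²/(3.2 × 0.025) + 52 = 2704/0.08 + 52 ≈ 33852.0 mm ≈ 33.85 m.
Near limit Dn = s·(H − f)/(H + s − 2f) = 11200 × (33852.0 − 52) / (33852.0 + 11200 − 2 × 52) = 11200 × 33800.0 / 44948.0 ≈ 8422.2 mm ≈ 8.42 m.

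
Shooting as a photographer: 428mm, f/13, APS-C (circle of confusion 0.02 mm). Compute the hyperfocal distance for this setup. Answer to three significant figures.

Hyperfocal distance H = f²/(N·c) + f = 428²/(13 × 0.02) + 428 = 183184/0.26 + 428 ≈ 704981.8 mm ≈ 705 m.

705 m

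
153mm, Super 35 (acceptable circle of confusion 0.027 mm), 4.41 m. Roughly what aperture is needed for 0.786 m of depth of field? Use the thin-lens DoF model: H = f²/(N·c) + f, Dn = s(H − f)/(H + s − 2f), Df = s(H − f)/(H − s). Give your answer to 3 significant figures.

Write h = H − f = f²/(N·c). The thin-lens limits are Dn = s·h/(h + (s−f)) and Df = s·h/(h − (s−f)), so DoF = Df − Dn = 2·s·(s−f)·h / (h² − (s−f)²).
That is a quadratic in h: DoF·h² − 2·s·(s−f)·h − DoF·(s−f)² = 0 ⇒ h = (s−f)·(s + √(s² + DoF²)) / DoF = 4257 × (4410 + √(4410² + 786²)) / 786 = 4257 × (4410 + 4479.50) / 786 ≈ 48146 mm.
Then N = f²/(c·h) = 153² / (0.027 × 48146) = 23409 / 1299.9 ≈ 18.

f/18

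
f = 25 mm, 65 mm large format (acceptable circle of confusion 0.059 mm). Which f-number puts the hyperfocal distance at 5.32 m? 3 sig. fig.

f/2.00

Rearrange H = f²/(N·c) + f for N: N = f² / ((H − f)·c).
N = 25² / ((5320 − 25) × 0.059) = 625 / 312.4 ≈ 2.00.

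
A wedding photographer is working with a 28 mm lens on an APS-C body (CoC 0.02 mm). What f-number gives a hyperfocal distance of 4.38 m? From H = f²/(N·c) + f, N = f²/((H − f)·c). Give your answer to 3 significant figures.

f/9.01

Rearrange H = f²/(N·c) + f for N: N = f² / ((H − f)·c).
N = 28² / ((4380 − 28) × 0.02) = 784 / 87.04 ≈ 9.01.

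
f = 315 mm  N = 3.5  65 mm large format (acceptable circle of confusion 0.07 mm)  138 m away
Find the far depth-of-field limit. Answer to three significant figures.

Hyperfocal distance H = f²/(N·c) + f = 315²/(3.5 × 0.07) + 315 = 99225/0.245 + 315 ≈ 405315.0 mm ≈ 405.3 m.
Far limit Df = s·(H − f)/(H − s) = 138000 × (405315.0 − 315) / (405315.0 − 138000) = 138000 × 405000.0 / 267315.0 ≈ 209079 mm ≈ 209 m.

209 m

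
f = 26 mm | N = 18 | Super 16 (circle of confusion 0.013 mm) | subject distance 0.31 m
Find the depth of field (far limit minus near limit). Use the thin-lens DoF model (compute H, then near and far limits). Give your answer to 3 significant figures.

61.5 mm

Hyperfocal distance H = f²/(N·c) + f = 26²/(18 × 0.013) + 26 = 676/0.234 + 26 ≈ 2914.9 mm ≈ 2.915 m.
Near limit Dn = s·(H − f)/(H + s − 2f) = 310 × (2914.9 − 26) / (2914.9 + 310 − 2 × 26) = 310 × 2888.9 / 3172.9 ≈ 282.252 mm.
Far limit Df = s·(H − f)/(H − s) = 310 × (2914.9 − 26) / (2914.9 − 310) = 310 × 2888.9 / 2604.9 ≈ 343.798 mm.
Depth of field = Df − Dn = 343.798 − 282.252 ≈ 61.546 mm.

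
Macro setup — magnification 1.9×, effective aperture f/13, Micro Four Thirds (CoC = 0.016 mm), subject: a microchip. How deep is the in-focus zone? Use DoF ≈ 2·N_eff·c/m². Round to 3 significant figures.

0.115 mm

At magnification m, DoF ≈ 2·N_eff·c/m² = 2 × 13 × 0.016 / 1.9² = 0.416 / 3.61 ≈ 0.115 mm.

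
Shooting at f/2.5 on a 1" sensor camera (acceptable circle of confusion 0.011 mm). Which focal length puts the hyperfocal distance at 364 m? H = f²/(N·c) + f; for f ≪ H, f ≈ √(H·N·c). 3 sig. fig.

100 mm

From H = f²/(N·c) + f, with f ≪ H: f ≈ √(H·N·c) = √(364000 × 2.5 × 0.011) = √10010 ≈ 100.0 mm.
The +f correction barely moves this — solving exactly, f² + N·c·f − N·c·H = 0 ⇒ f = (−N·c + √((N·c)² + 4·N·c·H))/2 = (−0.0275 + √40040)/2 ≈ 100.04 mm, so f ≈ 100 mm.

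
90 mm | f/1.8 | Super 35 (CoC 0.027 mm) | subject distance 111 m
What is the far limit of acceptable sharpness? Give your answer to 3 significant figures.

Hyperfocal distance H = f²/(N·c) + f = 90²/(1.8 × 0.027) + 90 = 8100/0.0486 + 90 ≈ 166756.7 mm ≈ 166.8 m.
Far limit Df = s·(H − f)/(H − s) = 111000 × (166756.7 − 90) / (166756.7 − 111000) = 111000 × 166666.7 / 55756.7 ≈ 331799 mm ≈ 332 m.

332 m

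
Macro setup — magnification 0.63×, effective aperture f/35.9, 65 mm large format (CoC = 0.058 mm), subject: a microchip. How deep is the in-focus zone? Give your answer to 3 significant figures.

At magnification m, DoF ≈ 2·N_eff·c/m² = 2 × 35.9 × 0.058 / 0.63² = 4.164 / 0.3969 ≈ 10.5 mm.

10.5 mm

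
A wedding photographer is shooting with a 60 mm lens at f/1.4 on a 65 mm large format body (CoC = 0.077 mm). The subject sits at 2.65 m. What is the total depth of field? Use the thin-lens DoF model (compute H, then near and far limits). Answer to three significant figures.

Hyperfocal distance H = f²/(N·c) + f = 60²/(1.4 × 0.077) + 60 = 3600/0.1078 + 60 ≈ 33455.2 mm ≈ 33.46 m.
Near limit Dn = s·(H − f)/(H + s − 2f) = 2650 × (33455.2 − 60) / (33455.2 + 2650 − 2 × 60) = 2650 × 33395.2 / 35985.2 ≈ 2459.27 mm.
Far limit Df = s·(H − f)/(H − s) = 2650 × (33455.2 − 60) / (33455.2 − 2650) = 2650 × 33395.2 / 30805.2 ≈ 2872.80 mm.
Depth of field = Df − Dn = 2872.80 − 2459.27 ≈ 413.53 mm.

414 mm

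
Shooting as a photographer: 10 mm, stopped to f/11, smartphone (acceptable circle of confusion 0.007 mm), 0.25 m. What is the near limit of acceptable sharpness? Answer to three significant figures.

211 mm

Hyperfocal distance H = f²/(N·c) + f = 10²/(11 × 0.007) + 10 = 100/0.077 + 10 ≈ 1308.7 mm ≈ 1.309 m.
Near limit Dn = s·(H − f)/(H + s − 2f) = 250 × (1308.7 − 10) / (1308.7 + 250 − 2 × 10) = 250 × 1298.7 / 1538.7 ≈ 211.01 mm.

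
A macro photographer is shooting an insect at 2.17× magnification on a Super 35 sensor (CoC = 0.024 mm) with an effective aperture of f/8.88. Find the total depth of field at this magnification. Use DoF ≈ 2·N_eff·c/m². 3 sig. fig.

0.0905 mm

At magnification m, DoF ≈ 2·N_eff·c/m² = 2 × 8.88 × 0.024 / 2.17² = 0.4262 / 4.709 ≈ 0.0905 mm.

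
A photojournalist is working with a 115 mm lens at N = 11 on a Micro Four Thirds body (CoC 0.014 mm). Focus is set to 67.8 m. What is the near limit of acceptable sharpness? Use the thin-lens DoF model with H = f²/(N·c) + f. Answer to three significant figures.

Hyperfocal distance H = f²/(N·c) + f = 115²/(11 × 0.014) + 115 = 13225/0.154 + 115 ≈ 85991.6 mm ≈ 85.99 m.
Near limit Dn = s·(H − f)/(H + s − 2f) = 67800 × (85991.6 − 115) / (85991.6 + 67800 − 2 × 115) = 67800 × 85876.6 / 153561.6 ≈ 37916 mm ≈ 37.9 m.

37.9 m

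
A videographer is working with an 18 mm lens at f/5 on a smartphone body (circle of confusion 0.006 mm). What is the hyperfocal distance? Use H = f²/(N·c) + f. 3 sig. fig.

Hyperfocal distance H = f²/(N·c) + f = 18²/(5 × 0.006) + 18 = 324/0.03 + 18 ≈ 10818.0 mm ≈ 10.8 m.

10.8 m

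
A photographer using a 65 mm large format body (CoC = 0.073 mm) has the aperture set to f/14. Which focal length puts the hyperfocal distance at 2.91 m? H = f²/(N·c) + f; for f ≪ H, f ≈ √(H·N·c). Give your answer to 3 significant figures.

From H = f²/(N·c) + f, with f ≪ H: f ≈ √(H·N·c) = √(2910 × 14 × 0.073) = √2974.0 ≈ 54.53 mm.
Exact: f² + N·c·f − N·c·H = 0 ⇒ f = (−N·c + √((N·c)² + 4·N·c·H))/2 = (−1.022 + √11897)/2 ≈ 54.026 mm ≈ 54.0 mm.

54.0 mm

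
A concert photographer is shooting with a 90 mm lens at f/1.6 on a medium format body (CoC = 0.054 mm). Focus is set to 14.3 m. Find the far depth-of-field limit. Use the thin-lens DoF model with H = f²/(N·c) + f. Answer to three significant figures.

Hyperfocal distance H = f²/(N·c) + f = 90²/(1.6 × 0.054) + 90 = 8100/0.0864 + 90 ≈ 93840.0 mm ≈ 93.84 m.
Far limit Df = s·(H − f)/(H − s) = 14300 × (93840.0 − 90) / (93840.0 − 14300) = 14300 × 93750.0 / 79540.0 ≈ 16855 mm ≈ 16.9 m.

16.9 m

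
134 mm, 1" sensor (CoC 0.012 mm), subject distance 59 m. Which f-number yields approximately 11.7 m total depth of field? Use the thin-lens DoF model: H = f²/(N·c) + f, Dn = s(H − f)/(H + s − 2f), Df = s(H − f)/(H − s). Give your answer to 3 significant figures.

f/2.50

Write h = H − f = f²/(N·c). The thin-lens limits are Dn = s·h/(h + (s−f)) and Df = s·h/(h − (s−f)), so DoF = Df − Dn = 2·s·(s−f)·h / (h² − (s−f)²).
That is a quadratic in h: DoF·h² − 2·s·(s−f)·h − DoF·(s−f)² = 0 ⇒ h = (s−f)·(s + √(s² + DoF²)) / DoF = 58866 × (59000 + √(59000² + 11700²)) / 11700 = 58866 × (59000 + 60148.9) / 11700 ≈ 599472 mm.
Then N = f²/(c·h) = 134² / (0.012 × 599472) = 17956 / 7193.7 ≈ 2.50.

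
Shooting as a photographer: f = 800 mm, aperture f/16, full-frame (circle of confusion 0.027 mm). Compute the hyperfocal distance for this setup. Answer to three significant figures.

1480 m

Hyperfocal distance H = f²/(N·c) + f = 800²/(16 × 0.027) + 800 = 640000/0.432 + 800 ≈ 1482281.5 mm ≈ 1480 m.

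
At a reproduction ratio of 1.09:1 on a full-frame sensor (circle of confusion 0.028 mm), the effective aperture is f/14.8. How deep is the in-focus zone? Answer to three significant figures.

0.698 mm

At magnification m, DoF ≈ 2·N_eff·c/m² = 2 × 14.8 × 0.028 / 1.09² = 0.8288 / 1.188 ≈ 0.698 mm.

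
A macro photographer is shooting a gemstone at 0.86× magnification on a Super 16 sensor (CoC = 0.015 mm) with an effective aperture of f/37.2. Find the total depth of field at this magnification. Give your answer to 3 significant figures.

1.51 mm

At magnification m, DoF ≈ 2·N_eff·c/m² = 2 × 37.2 × 0.015 / 0.86² = 1.116 / 0.7396 ≈ 1.51 mm.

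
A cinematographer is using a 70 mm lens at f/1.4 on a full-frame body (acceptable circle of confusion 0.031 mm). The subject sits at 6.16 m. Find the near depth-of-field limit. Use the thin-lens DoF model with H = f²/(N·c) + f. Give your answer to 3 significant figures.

5.84 m

Hyperfocal distance H = f²/(N·c) + f = 70²/(1.4 × 0.031) + 70 = 4900/0.0434 + 70 ≈ 112973.2 mm ≈ 113.0 m.
Near limit Dn = s·(H − f)/(H + s − 2f) = 6160 × (112973.2 − 70) / (112973.2 + 6160 − 2 × 70) = 6160 × 112903.2 / 118993.2 ≈ 5844.7 mm ≈ 5.84 m.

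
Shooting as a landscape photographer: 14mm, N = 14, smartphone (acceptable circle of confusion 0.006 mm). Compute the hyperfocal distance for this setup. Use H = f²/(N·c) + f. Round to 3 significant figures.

2.35 m

Hyperfocal distance H = f²/(N·c) + f = 14²/(14 × 0.006) + 14 = 196/0.084 + 14 ≈ 2347.3 mm ≈ 2.35 m.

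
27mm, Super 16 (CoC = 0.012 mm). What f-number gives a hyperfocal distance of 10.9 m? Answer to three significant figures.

Rearrange H = f²/(N·c) + f for N: N = f² / ((H − f)·c).
N = 27² / ((10900 − 27) × 0.012) = 729 / 130.5 ≈ 5.59.

f/5.59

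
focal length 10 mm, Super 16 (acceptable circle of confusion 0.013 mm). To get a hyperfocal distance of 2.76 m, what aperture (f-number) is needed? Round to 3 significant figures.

f/2.80

Rearrange H = f²/(N·c) + f for N: N = f² / ((H − f)·c).
N = 10² / ((2760 − 10) × 0.013) = 100 / 35.75 ≈ 2.80.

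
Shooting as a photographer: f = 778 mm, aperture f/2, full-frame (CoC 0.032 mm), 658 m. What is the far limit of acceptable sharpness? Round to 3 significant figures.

Hyperfocal distance H = f²/(N·c) + f = 778²/(2 × 0.032) + 778 = 605284/0.064 + 778 ≈ 9458340.5 mm ≈ 9458 m.
Far limit Df = s·(H − f)/(H − s) = 658000 × (9458340.5 − 778) / (9458340.5 − 658000) = 658000 × 9457562.5 / 8800340.5 ≈ 707140 mm ≈ 707 m.

707 m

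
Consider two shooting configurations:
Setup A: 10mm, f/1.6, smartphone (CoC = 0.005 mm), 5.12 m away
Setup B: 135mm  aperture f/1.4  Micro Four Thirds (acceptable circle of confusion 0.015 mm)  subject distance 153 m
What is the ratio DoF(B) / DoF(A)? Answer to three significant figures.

11.1

Setup A: H = 10²/(1.6×0.005) + 10 ≈ 12510.0 mm; DoF = Df − Dn = 8660.4 − 3634.3 ≈ 5026.1 mm.
Setup B: H = 135²/(1.4×0.015) + 135 ≈ 867992.1 mm; DoF = Df − Dn = 185711 − 130086 ≈ 55625 mm.
Ratio = 55625 / 5026.1 ≈ 11.1.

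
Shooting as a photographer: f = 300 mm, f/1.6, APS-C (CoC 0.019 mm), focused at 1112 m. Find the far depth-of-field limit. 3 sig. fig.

Hyperfocal distance H = f²/(N·c) + f = 300²/(1.6 × 0.019) + 300 = 90000/0.0304 + 300 ≈ 2960826.3 mm ≈ 2961 m.
Far limit Df = s·(H − f)/(H − s) = 1112000 × (2960826.3 − 300) / (2960826.3 − 1112000) = 1112000 × 2960526.3 / 1848826.3 ≈ 1780646 mm ≈ 1780 m.

1780 m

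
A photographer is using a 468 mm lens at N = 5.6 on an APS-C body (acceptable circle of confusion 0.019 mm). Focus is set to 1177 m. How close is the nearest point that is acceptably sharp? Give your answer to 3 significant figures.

Hyperfocal distance H = f²/(N·c) + f = 468²/(5.6 × 0.019) + 468 = 219024/0.1064 + 468 ≈ 2058964.2 mm ≈ 2059 m.
Near limit Dn = s·(H − f)/(H + s − 2f) = 1177000 × (2058964.2 − 468) / (2058964.2 + 1177000 − 2 × 468) = 1177000 × 2058496.2 / 3235028.2 ≈ 748942 mm ≈ 749 m.

749 m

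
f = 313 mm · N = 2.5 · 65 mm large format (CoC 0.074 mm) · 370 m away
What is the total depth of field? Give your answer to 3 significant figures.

Hyperfocal distance H = f²/(N·c) + f = 313²/(2.5 × 0.074) + 313 = 97969/0.185 + 313 ≈ 529875.2 mm ≈ 529.9 m.
Near limit Dn = s·(H − f)/(H + s − 2f) = 370000 × (529875.2 − 313) / (529875.2 + 370000 − 2 × 313) = 370000 × 529562.2 / 899249.2 ≈ 217891 mm.
Far limit Df = s·(H − f)/(H − s) = 370000 × (529875.2 − 313) / (529875.2 − 370000) = 370000 × 529562.2 / 159875.2 ≈ 1225569 mm.
Depth of field = Df − Dn = 1225569 − 217891 ≈ 1007678 mm ≈ 1010 m.

1010 m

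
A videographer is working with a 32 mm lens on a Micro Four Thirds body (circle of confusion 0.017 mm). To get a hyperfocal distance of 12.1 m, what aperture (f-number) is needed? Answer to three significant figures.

f/4.99

Rearrange H = f²/(N·c) + f for N: N = f² / ((H − f)·c).
N = 32² / ((12100 − 32) × 0.017) = 1024 / 205.2 ≈ 4.99.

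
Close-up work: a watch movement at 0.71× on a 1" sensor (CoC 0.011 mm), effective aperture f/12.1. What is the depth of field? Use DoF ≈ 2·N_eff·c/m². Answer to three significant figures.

0.528 mm

At magnification m, DoF ≈ 2·N_eff·c/m² = 2 × 12.1 × 0.011 / 0.71² = 0.2662 / 0.5041 ≈ 0.528 mm.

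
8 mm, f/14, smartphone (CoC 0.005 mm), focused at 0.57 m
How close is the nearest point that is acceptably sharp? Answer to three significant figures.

353 mm

Hyperfocal distance H = f²/(N·c) + f = 8²/(14 × 0.005) + 8 = 64/0.07 + 8 ≈ 922.3 mm ≈ 0.922 m.
Near limit Dn = s·(H − f)/(H + s − 2f) = 570 × (922.3 − 8) / (922.3 + 570 − 2 × 8) = 570 × 914.3 / 1476.3 ≈ 353.01 mm.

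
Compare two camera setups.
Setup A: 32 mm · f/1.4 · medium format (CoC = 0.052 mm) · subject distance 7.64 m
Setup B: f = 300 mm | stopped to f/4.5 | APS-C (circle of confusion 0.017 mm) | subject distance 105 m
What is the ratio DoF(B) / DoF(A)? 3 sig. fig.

Setup A: H = 32²/(1.4×0.052) + 32 ≈ 14097.9 mm; DoF = Df − Dn = 16641 − 4958 ≈ 11683 mm.
Setup B: H = 300²/(4.5×0.017) + 300 ≈ 1176770.6 mm; DoF = Df − Dn = 115257 − 96419 ≈ 18838 mm.
Ratio = 18838 / 11683 ≈ 1.61.

1.61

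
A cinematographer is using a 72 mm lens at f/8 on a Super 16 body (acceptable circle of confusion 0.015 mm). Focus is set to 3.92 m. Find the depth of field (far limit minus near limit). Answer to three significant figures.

0.704 m

Hyperfocal distance H = f²/(N·c) + f = 72²/(8 × 0.015) + 72 = 5184/0.12 + 72 ≈ 43272.0 mm ≈ 43.27 m.
Near limit Dn = s·(H − f)/(H + s − 2f) = 3920 × (43272.0 − 72) / (43272.0 + 3920 − 2 × 72) = 3920 × 43200.0 / 47048.0 ≈ 3599.39 mm.
Far limit Df = s·(H − f)/(H − s) = 3920 × (43272.0 − 72) / (43272.0 − 3920) = 3920 × 43200.0 / 39352.0 ≈ 4303.31 mm.
Depth of field = Df − Dn = 4303.31 − 3599.39 ≈ 703.92 mm ≈ 0.704 m.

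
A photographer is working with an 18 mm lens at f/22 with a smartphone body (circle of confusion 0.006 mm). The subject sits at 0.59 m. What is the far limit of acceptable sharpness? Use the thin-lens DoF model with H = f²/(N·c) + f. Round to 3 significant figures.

Hyperfocal distance H = f²/(N·c) + f = 18²/(22 × 0.006) + 18 = 324/0.132 + 18 ≈ 2472.5 mm ≈ 2.473 m.
Far limit Df = s·(H − f)/(H − s) = 590 × (2472.5 − 18) / (2472.5 − 590) = 590 × 2454.5 / 1882.5 ≈ 769.27 mm ≈ 0.769 m.

0.769 m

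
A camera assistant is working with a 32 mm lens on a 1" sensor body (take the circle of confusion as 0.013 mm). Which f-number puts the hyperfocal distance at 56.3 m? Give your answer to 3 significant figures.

Rearrange H = f²/(N·c) + f for N: N = f² / ((H − f)·c).
N = 32² / ((56300 − 32) × 0.013) = 1024 / 731.5 ≈ 1.40.

f/1.40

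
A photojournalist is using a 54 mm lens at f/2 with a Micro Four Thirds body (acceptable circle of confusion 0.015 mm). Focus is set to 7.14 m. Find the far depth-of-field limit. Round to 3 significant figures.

Hyperfocal distance H = f²/(N·c) + f = 54²/(2 × 0.015) + 54 = 2916/0.03 + 54 ≈ 97254.0 mm ≈ 97.25 m.
Far limit Df = s·(H − f)/(H − s) = 7140 × (97254.0 − 54) / (97254.0 − 7140) = 7140 × 97200.0 / 90114.0 ≈ 7701.4 mm ≈ 7.70 m.

7.70 m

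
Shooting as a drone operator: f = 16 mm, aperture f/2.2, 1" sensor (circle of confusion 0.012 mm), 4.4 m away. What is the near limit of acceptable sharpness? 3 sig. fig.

3.03 m

Hyperfocal distance H = f²/(N·c) + f = 16²/(2.2 × 0.012) + 16 = 256/0.0264 + 16 ≈ 9713.0 mm ≈ 9.713 m.
Near limit Dn = s·(H − f)/(H + s − 2f) = 4400 × (9713.0 − 16) / (9713.0 + 4400 − 2 × 16) = 4400 × 9697.0 / 14081.0 ≈ 3030.1 mm ≈ 3.03 m.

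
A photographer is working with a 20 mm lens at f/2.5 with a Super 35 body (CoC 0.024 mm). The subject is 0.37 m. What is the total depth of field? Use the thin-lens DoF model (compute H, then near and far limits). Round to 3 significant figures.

Hyperfocal distance H = f²/(N·c) + f = 20²/(2.5 × 0.024) + 20 = 400/0.06 + 20 ≈ 6686.7 mm ≈ 6.687 m.
Near limit Dn = s·(H − f)/(H + s − 2f) = 370 × (6686.7 − 20) / (6686.7 + 370 − 2 × 20) = 370 × 6666.7 / 7016.7 ≈ 351.544 mm.
Far limit Df = s·(H − f)/(H − s) = 370 × (6686.7 − 20) / (6686.7 − 370) = 370 × 6666.7 / 6316.7 ≈ 390.501 mm.
Depth of field = Df − Dn = 390.501 − 351.544 ≈ 38.957 mm.

39.0 mm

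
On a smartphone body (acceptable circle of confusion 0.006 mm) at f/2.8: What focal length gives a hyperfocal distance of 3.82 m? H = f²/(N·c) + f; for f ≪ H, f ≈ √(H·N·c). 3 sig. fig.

8.00 mm

From H = f²/(N·c) + f, with f ≪ H: f ≈ √(H·N·c) = √(3820 × 2.8 × 0.006) = √64.176 ≈ 8.011 mm.
Exact: f² + N·c·f − N·c·H = 0 ⇒ f = (−N·c + √((N·c)² + 4·N·c·H))/2 = (−0.0168 + √256.70)/2 ≈ 8.0026 mm ≈ 8.00 mm.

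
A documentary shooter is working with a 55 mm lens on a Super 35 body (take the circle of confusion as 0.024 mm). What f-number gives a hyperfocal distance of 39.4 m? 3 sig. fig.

f/3.20

Rearrange H = f²/(N·c) + f for N: N = f² / ((H − f)·c).
N = 55² / ((39400 − 55) × 0.024) = 3025 / 944.3 ≈ 3.20.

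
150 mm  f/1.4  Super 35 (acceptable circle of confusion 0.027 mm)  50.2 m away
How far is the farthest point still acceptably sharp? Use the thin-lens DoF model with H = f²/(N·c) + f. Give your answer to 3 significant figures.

Hyperfocal distance H = f²/(N·c) + f = 150²/(1.4 × 0.027) + 150 = 22500/0.0378 + 150 ≈ 595388.1 mm ≈ 595.4 m.
Far limit Df = s·(H − f)/(H − s) = 50200 × (595388.1 − 150) / (595388.1 − 50200) = 50200 × 595238.1 / 545188.1 ≈ 54809 mm ≈ 54.8 m.

54.8 m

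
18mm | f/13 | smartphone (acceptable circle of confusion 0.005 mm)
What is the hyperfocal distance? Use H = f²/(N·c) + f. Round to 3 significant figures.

5.00 m

Hyperfocal distance H = f²/(N·c) + f = 18²/(13 × 0.005) + 18 = 324/0.065 + 18 ≈ 5002.6 mm ≈ 5.00 m.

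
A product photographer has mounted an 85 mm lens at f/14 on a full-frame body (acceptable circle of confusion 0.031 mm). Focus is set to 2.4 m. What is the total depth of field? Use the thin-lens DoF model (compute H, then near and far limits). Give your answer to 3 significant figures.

0.681 m

Hyperfocal distance H = f²/(N·c) + f = 85²/(14 × 0.031) + 85 = 7225/0.434 + 85 ≈ 16732.5 mm ≈ 16.73 m.
Near limit Dn = s·(H − f)/(H + s − 2f) = 2400 × (16732.5 − 85) / (16732.5 + 2400 − 2 × 85) = 2400 × 16647.5 / 18962.5 ≈ 2107.00 mm.
Far limit Df = s·(H − f)/(H − s) = 2400 × (16732.5 − 85) / (16732.5 − 2400) = 2400 × 16647.5 / 14332.5 ≈ 2787.65 mm.
Depth of field = Df − Dn = 2787.65 − 2107.00 ≈ 680.65 mm ≈ 0.681 m.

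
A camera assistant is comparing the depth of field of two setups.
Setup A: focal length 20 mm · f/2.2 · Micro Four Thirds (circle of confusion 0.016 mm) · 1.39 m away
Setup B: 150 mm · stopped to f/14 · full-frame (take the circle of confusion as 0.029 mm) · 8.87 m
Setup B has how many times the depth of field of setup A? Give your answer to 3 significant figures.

Setup A: H = 20²/(2.2×0.016) + 20 ≈ 11383.6 mm; DoF = Df − Dn = 1580.55 − 1240.45 ≈ 340.10 mm.
Setup B: H = 150²/(14×0.029) + 150 ≈ 55568.7 mm; DoF = Df − Dn = 10526.3 − 7664.1 ≈ 2862.2 mm.
Ratio = 2862.2 / 340.10 ≈ 8.42.

8.42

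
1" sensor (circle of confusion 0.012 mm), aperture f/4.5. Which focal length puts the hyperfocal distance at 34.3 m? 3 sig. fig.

43.0 mm

From H = f²/(N·c) + f, with f ≪ H: f ≈ √(H·N·c) = √(34300 × 4.5 × 0.012) = √1852.2 ≈ 43.04 mm.
The +f correction barely moves this — solving exactly, f² + N·c·f − N·c·H = 0 ⇒ f = (−N·c + √((N·c)² + 4·N·c·H))/2 = (−0.054 + √7408.8)/2 ≈ 43.010 mm, so f ≈ 43.0 mm.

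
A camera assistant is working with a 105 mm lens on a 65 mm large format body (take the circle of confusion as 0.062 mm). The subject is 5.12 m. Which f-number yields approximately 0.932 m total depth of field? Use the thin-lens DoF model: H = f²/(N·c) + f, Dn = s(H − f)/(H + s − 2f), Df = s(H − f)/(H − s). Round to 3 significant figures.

Write h = H − f = f²/(N·c). The thin-lens limits are Dn = s·h/(h + (s−f)) and Df = s·h/(h − (s−f)), so DoF = Df − Dn = 2·s·(s−f)·h / (h² − (s−f)²).
That is a quadratic in h: DoF·h² − 2·s·(s−f)·h − DoF·(s−f)² = 0 ⇒ h = (s−f)·(s + √(s² + DoF²)) / DoF = 5015 × (5120 + √(5120² + 932²)) / 932 = 5015 × (5120 + 5204.14) / 932 ≈ 55553 mm.
Then N = f²/(c·h) = 105² / (0.062 × 55553) = 11025 / 3444.3 ≈ 3.20.

f/3.20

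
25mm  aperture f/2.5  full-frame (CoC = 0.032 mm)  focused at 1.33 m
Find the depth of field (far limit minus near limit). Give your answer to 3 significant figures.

457 mm

Hyperfocal distance H = f²/(N·c) + f = 25²/(2.5 × 0.032) + 25 = 625/0.08 + 25 ≈ 7837.5 mm ≈ 7.838 m.
Near limit Dn = s·(H − f)/(H + s − 2f) = 1330 × (7837.5 − 25) / (7837.5 + 1330 − 2 × 25) = 1330 × 7812.5 / 9117.5 ≈ 1139.64 mm.
Far limit Df = s·(H − f)/(H − s) = 1330 × (7837.5 − 25) / (7837.5 − 1330) = 1330 × 7812.5 / 6507.5 ≈ 1596.72 mm.
Depth of field = Df − Dn = 1596.72 − 1139.64 ≈ 457.08 mm.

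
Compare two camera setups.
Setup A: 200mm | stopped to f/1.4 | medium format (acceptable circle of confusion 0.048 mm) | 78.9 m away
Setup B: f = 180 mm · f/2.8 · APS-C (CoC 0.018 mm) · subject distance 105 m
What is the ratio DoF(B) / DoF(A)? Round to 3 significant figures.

Setup A: H = 200²/(1.4×0.048) + 200 ≈ 595438.1 mm; DoF = Df − Dn = 90921 − 69686 ≈ 21235 mm.
Setup B: H = 180²/(2.8×0.018) + 180 ≈ 643037.1 mm; DoF = Df − Dn = 125456 − 90280 ≈ 35176 mm.
Ratio = 35176 / 21235 ≈ 1.66.

1.66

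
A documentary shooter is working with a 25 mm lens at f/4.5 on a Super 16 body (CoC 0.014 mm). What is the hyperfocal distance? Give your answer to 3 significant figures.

9.95 m

Hyperfocal distance H = f²/(N·c) + f = 25²/(4.5 × 0.014) + 25 = 625/0.063 + 25 ≈ 9945.6 mm ≈ 9.95 m.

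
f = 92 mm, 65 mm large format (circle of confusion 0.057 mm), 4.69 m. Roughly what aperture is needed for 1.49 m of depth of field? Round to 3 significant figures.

Write h = H − f = f²/(N·c). The thin-lens limits are Dn = s·h/(h + (s−f)) and Df = s·h/(h − (s−f)), so DoF = Df − Dn = 2·s·(s−f)·h / (h² − (s−f)²).
That is a quadratic in h: DoF·h² − 2·s·(s−f)·h − DoF·(s−f)² = 0 ⇒ h = (s−f)·(s + √(s² + DoF²)) / DoF = 4598 × (4690 + √(4690² + 1490²)) / 1490 = 4598 × (4690 + 4921.00) / 1490 ≈ 29659 mm.
Then N = f²/(c·h) = 92² / (0.057 × 29659) = 8464 / 1690.5 ≈ 5.01.

f/5.01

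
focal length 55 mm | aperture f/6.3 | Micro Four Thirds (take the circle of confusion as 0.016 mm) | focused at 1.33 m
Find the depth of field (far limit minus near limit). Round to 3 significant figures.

Hyperfocal distance H = f²/(N·c) + f = 55²/(6.3 × 0.016) + 55 = 3025/0.1008 + 55 ≈ 30064.9 mm ≈ 30.06 m.
Near limit Dn = s·(H − f)/(H + s − 2f) = 1330 × (30064.9 − 55) / (30064.9 + 1330 − 2 × 55) = 1330 × 30009.9 / 31284.9 ≈ 1275.80 mm.
Far limit Df = s·(H − f)/(H − s) = 1330 × (30064.9 − 55) / (30064.9 − 1330) = 1330 × 30009.9 / 28734.9 ≈ 1389.01 mm.
Depth of field = Df − Dn = 1389.01 − 1275.80 ≈ 113.21 mm.

113 mm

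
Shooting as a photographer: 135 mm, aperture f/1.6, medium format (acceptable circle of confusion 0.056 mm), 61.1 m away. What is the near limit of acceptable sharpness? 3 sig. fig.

Hyperfocal distance H = f²/(N·c) + f = 135²/(1.6 × 0.056) + 135 = 18225/0.0896 + 135 ≈ 203539.0 mm ≈ 203.5 m.
Near limit Dn = s·(H − f)/(H + s − 2f) = 61100 × (203539.0 − 135) / (203539.0 + 61100 − 2 × 135) = 61100 × 203404.0 / 264369.0 ≈ 47010 mm ≈ 47.0 m.

47.0 m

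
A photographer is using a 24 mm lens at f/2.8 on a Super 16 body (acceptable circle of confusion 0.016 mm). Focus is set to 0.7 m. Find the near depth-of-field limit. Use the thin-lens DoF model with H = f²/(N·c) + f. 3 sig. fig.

0.665 m

Hyperfocal distance H = f²/(N·c) + f = 24²/(2.8 × 0.016) + 24 = 576/0.0448 + 24 ≈ 12881.1 mm ≈ 12.88 m.
Near limit Dn = s·(H − f)/(H + s − 2f) = 700 × (12881.1 − 24) / (12881.1 + 700 − 2 × 24) = 700 × 12857.1 / 13533.1 ≈ 665.03 mm ≈ 0.665 m.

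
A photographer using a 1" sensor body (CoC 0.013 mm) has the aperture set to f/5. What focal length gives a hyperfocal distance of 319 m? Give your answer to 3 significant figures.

From H = f²/(N·c) + f, with f ≪ H: f ≈ √(H·N·c) = √(319000 × 5 × 0.013) = √20735 ≈ 144.0 mm.
The +f correction barely moves this — solving exactly, f² + N·c·f − N·c·H = 0 ⇒ f = (−N·c + √((N·c)² + 4·N·c·H))/2 = (−0.065 + √82940)/2 ≈ 143.96 mm, so f ≈ 144 mm.

144 mm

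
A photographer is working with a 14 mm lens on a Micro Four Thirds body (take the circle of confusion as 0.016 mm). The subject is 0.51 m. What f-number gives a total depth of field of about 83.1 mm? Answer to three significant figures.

f/2.00

Write h = H − f = f²/(N·c). The thin-lens limits are Dn = s·h/(h + (s−f)) and Df = s·h/(h − (s−f)), so DoF = Df − Dn = 2·s·(s−f)·h / (h² − (s−f)²).
That is a quadratic in h: DoF·h² − 2·s·(s−f)·h − DoF·(s−f)² = 0 ⇒ h = (s−f)·(s + √(s² + DoF²)) / DoF = 496 × (510 + √(510² + 83.1²)) / 83.1 = 496 × (510 + 516.726) / 83.1 ≈ 6128.2 mm.
Then N = f²/(c·h) = 14² / (0.016 × 6128.2) = 196 / 98.052 ≈ 2.00.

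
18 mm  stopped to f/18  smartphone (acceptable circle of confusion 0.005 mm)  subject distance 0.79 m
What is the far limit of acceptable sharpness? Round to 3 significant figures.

1.01 m

Hyperfocal distance H = f²/(N·c) + f = 18²/(18 × 0.005) + 18 = 324/0.09 + 18 ≈ 3618.0 mm ≈ 3.618 m.
Far limit Df = s·(H − f)/(H − s) = 790 × (3618.0 − 18) / (3618.0 − 790) = 790 × 3600.0 / 2828.0 ≈ 1005.7 mm ≈ 1.01 m.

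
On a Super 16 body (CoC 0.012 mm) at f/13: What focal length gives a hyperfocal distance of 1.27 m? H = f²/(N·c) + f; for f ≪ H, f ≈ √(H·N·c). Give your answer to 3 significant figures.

From H = f²/(N·c) + f, with f ≪ H: f ≈ √(H·N·c) = √(1270 × 13 × 0.012) = √198.12 ≈ 14.08 mm.
Exact: f² + N·c·f − N·c·H = 0 ⇒ f = (−N·c + √((N·c)² + 4·N·c·H))/2 = (−0.156 + √792.50)/2 ≈ 13.998 mm ≈ 14.0 mm.

14.0 mm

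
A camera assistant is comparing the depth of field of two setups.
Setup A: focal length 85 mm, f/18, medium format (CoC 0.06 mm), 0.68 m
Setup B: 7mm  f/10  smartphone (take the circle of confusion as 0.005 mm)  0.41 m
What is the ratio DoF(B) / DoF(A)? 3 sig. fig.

3.33

Setup A: H = 85²/(18×0.06) + 85 ≈ 6774.8 mm; DoF = Df − Dn = 746.38 − 624.46 ≈ 121.92 mm.
Setup B: H = 7²/(10×0.005) + 7 ≈ 987.0 mm; DoF = Df − Dn = 696.36 − 290.53 ≈ 405.83 mm.
Ratio = 405.83 / 121.92 ≈ 3.33.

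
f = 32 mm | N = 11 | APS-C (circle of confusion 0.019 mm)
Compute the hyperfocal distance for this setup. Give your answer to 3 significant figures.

4.93 m

Hyperfocal distance H = f²/(N·c) + f = 32²/(11 × 0.019) + 32 = 1024/0.209 + 32 ≈ 4931.5 mm ≈ 4.93 m.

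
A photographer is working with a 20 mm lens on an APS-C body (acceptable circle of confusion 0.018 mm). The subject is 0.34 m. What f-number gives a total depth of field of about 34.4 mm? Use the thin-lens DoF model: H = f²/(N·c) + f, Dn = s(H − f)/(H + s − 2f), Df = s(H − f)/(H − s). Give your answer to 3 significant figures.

f/3.50

Write h = H − f = f²/(N·c). The thin-lens limits are Dn = s·h/(h + (s−f)) and Df = s·h/(h − (s−f)), so DoF = Df − Dn = 2·s·(s−f)·h / (h² − (s−f)²).
That is a quadratic in h: DoF·h² − 2·s·(s−f)·h − DoF·(s−f)² = 0 ⇒ h = (s−f)·(s + √(s² + DoF²)) / DoF = 320 × (340 + √(340² + 34.4²)) / 34.4 = 320 × (340 + 341.736) / 34.4 ≈ 6341.7 mm.
Then N = f²/(c·h) = 20² / (0.018 × 6341.7) = 400 / 114.15 ≈ 3.50.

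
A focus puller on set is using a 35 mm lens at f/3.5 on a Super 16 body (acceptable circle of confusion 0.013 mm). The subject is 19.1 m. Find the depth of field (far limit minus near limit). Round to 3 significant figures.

54.3 m

Hyperfocal distance H = f²/(N·c) + f = 35²/(3.5 × 0.013) + 35 = 1225/0.0455 + 35 ≈ 26958.1 mm ≈ 26.96 m.
Near limit Dn = s·(H − f)/(H + s − 2f) = 19100 × (26958.1 − 35) / (26958.1 + 19100 − 2 × 35) = 19100 × 26923.1 / 45988.1 ≈ 11182 mm.
Far limit Df = s·(H − f)/(H − s) = 19100 × (26958.1 − 35) / (26958.1 − 19100) = 19100 × 26923.1 / 7858.1 ≈ 65440 mm.
Depth of field = Df − Dn = 65440 − 11182 ≈ 54258 mm ≈ 54.3 m.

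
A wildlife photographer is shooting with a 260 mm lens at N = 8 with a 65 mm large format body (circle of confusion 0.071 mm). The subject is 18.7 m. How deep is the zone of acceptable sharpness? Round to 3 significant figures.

Hyperfocal distance H = f²/(N·c) + f = 260²/(8 × 0.071) + 260 = 67600/0.568 + 260 ≈ 119274.1 mm ≈ 119.3 m.
Near limit Dn = s·(H − f)/(H + s − 2f) = 18700 × (119274.1 − 260) / (119274.1 + 18700 − 2 × 260) = 18700 × 119014.1 / 137454.1 ≈ 16191.3 mm.
Far limit Df = s·(H − f)/(H − s) = 18700 × (119274.1 − 260) / (119274.1 − 18700) = 18700 × 119014.1 / 100574.1 ≈ 22128.6 mm.
Depth of field = Df − Dn = 22128.6 − 16191.3 ≈ 5937.3 mm ≈ 5.94 m.

5.94 m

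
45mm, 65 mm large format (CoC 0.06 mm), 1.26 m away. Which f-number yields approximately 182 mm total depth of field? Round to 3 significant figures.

Write h = H − f = f²/(N·c). The thin-lens limits are Dn = s·h/(h + (s−f)) and Df = s·h/(h − (s−f)), so DoF = Df − Dn = 2·s·(s−f)·h / (h² − (s−f)²).
That is a quadratic in h: DoF·h² − 2·s·(s−f)·h − DoF·(s−f)² = 0 ⇒ h = (s−f)·(s + √(s² + DoF²)) / DoF = 1215 × (1260 + √(1260² + 182²)) / 182 = 1215 × (1260 + 1273.08) / 182 ≈ 16910 mm.
Then N = f²/(c·h) = 45² / (0.06 × 16910) = 2025 / 1014.6 ≈ 2.00.

f/2.00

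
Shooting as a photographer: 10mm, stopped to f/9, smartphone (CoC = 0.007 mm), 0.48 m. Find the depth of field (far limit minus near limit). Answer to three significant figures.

312 mm

Hyperfocal distance H = f²/(N·c) + f = 10²/(9 × 0.007) + 10 = 100/0.063 + 10 ≈ 1597.3 mm ≈ 1.597 m.
Near limit Dn = s·(H − f)/(H + s − 2f) = 480 × (1597.3 − 10) / (1597.3 + 480 − 2 × 10) = 480 × 1587.3 / 2057.3 ≈ 370.34 mm.
Far limit Df = s·(H − f)/(H − s) = 480 × (1597.3 − 10) / (1597.3 − 480) = 480 × 1587.3 / 1117.3 ≈ 681.92 mm.
Depth of field = Df − Dn = 681.92 − 370.34 ≈ 311.58 mm.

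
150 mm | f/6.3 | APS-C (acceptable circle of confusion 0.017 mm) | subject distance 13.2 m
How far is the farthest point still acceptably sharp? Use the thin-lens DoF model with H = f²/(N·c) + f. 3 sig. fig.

Hyperfocal distance H = f²/(N·c) + f = 150²/(6.3 × 0.017) + 150 = 22500/0.1071 + 150 ≈ 210234.0 mm ≈ 210.2 m.
Far limit Df = s·(H − f)/(H − s) = 13200 × (210234.0 − 150) / (210234.0 − 13200) = 13200 × 210084.0 / 197034.0 ≈ 14074 mm ≈ 14.1 m.

14.1 m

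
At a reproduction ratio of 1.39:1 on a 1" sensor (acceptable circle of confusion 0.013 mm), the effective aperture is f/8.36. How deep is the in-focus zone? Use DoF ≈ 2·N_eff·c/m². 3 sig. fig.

0.112 mm

At magnification m, DoF ≈ 2·N_eff·c/m² = 2 × 8.36 × 0.013 / 1.39² = 0.2174 / 1.932 ≈ 0.112 mm.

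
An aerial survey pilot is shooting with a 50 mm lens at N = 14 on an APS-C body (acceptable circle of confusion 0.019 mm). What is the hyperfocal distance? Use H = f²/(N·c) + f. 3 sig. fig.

9.45 m

Hyperfocal distance H = f²/(N·c) + f = 50²/(14 × 0.019) + 50 = 2500/0.266 + 50 ≈ 9448.5 mm ≈ 9.45 m.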